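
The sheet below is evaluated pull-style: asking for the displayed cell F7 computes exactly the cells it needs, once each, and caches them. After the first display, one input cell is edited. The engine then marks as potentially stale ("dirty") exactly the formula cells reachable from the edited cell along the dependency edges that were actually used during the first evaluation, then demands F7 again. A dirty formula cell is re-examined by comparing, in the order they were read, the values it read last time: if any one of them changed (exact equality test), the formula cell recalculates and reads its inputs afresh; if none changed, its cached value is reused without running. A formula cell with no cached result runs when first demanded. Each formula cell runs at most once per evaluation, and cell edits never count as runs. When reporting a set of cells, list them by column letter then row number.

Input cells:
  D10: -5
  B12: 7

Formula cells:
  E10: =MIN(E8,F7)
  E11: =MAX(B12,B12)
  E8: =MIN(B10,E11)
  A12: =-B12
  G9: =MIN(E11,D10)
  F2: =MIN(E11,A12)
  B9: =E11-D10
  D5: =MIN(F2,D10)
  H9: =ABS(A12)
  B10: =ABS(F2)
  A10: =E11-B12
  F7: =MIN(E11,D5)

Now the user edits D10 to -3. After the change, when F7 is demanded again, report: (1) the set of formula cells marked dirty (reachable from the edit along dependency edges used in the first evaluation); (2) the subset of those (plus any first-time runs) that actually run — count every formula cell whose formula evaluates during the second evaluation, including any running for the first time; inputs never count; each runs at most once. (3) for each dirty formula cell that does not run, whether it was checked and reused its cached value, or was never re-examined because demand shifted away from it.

First demand of the output computes:
  A12 = -(7) = -7
  E11 = MAX(7, 7) = 7
  F2 = MIN(7, -7) = -7
  D5 = MIN(-7, -5) = -7
  F7 = MIN(7, -7) = -7

After the edit, cleaning proceeds:
  D5: a read changed (D10 -5->-3) — executes, giving -7 — identical to its old value.
  F7: dirty, but its reads are unchanged (E11 unchanged, D5 unchanged); cached -7 stands.

Note the absorption at D5: it re-runs yet its value is the same, leaving the output's value untouched.

The edit dirties: D5, F7.
1 formula cells run: D5.
Cache hits after checking: F7.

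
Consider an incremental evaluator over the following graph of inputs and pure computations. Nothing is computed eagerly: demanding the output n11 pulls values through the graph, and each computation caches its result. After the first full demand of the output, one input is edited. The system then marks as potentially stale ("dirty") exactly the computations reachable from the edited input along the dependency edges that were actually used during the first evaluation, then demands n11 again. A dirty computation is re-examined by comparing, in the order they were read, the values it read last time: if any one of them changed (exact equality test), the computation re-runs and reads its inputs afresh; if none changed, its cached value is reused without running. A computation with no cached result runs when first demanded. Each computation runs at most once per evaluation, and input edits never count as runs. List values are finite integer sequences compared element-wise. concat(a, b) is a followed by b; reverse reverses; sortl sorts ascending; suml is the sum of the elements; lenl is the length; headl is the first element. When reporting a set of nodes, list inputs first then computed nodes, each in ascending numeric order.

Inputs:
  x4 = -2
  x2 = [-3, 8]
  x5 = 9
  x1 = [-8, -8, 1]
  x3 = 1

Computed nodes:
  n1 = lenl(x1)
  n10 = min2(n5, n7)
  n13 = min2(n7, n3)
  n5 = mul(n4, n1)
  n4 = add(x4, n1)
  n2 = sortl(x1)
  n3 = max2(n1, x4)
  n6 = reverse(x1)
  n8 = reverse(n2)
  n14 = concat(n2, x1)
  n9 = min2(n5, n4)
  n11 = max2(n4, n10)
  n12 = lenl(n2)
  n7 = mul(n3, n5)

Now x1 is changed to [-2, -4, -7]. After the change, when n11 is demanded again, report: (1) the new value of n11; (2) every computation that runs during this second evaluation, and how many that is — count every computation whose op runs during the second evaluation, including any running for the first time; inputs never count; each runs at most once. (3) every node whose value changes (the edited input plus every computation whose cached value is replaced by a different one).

Initial pass — values computed on the first demand:
  n1 = lenl([-8, -8, 1]) = 3
  n3 = max2(3, -2) = 3
  n4 = add(-2, 3) = 1
  n5 = mul(1, 3) = 3
  n7 = mul(3, 3) = 9
  n10 = min2(3, 9) = 3
  n11 = max2(1, 3) = 3

Second demand — change propagation:
  n1: re-runs because x1 [-8, -8, 1]->[-2, -4, -7]; new result 3 (unchanged).
  n3: re-examined; everything it read last time is the same (n1 unchanged, x4 unchanged) — cache 3 kept, no run.
  n4: re-examined; everything it read last time is the same (x4 unchanged, n1 unchanged) — cache 1 kept, no run.
  n5: re-examined; everything it read last time is the same (n4 unchanged, n1 unchanged) — cache 3 kept, no run.
  n7: re-examined; everything it read last time is the same (n3 unchanged, n5 unchanged) — cache 9 kept, no run.
  n10: re-examined; everything it read last time is the same (n5 unchanged, n7 unchanged) — cache 3 kept, no run.
  n11: re-examined; everything it read last time is the same (n4 unchanged, n10 unchanged) — cache 3 kept, no run.

The important point: n1 recomputes to an identical value, and the output ends up unchanged.

n11 now evaluates to 3.
Run set: n1 (1 run).
Changed values: x1.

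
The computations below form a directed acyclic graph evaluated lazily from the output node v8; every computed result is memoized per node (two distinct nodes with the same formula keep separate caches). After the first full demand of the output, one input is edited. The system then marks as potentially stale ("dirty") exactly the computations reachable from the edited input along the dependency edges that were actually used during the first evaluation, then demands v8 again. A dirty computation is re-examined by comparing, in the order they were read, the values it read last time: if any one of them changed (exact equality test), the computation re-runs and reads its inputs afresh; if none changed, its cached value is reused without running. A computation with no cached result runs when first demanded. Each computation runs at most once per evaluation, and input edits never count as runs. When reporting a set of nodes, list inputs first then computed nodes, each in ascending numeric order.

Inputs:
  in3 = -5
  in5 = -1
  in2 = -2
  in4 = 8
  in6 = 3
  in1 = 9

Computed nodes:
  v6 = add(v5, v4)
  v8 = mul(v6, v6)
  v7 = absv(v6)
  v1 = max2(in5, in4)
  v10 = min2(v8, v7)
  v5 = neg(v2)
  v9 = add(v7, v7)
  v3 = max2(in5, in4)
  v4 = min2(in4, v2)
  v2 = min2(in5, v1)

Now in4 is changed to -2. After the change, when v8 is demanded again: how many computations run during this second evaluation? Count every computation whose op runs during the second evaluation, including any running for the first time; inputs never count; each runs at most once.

First demand of the output computes:
  v1 = max2(-1, 8) = 8
  v2 = min2(-1, 8) = -1
  v4 = min2(8, -1) = -1
  v5 = neg(-1) = 1
  v6 = add(1, -1) = 0
  v8 = mul(0, 0) = 0

After the edit, cleaning proceeds:
  v1: a read changed (in4 8->-2) — executes, giving -1.
  v2: a read changed (v1 8->-1) — executes, giving -1 — identical to its old value.
  v4: a read changed (in4 8->-2) — executes, giving -2.
  v5: dirty, but its reads are unchanged (v2 unchanged); cached 1 stands.
  v6: a read changed (v4 -1->-2) — executes, giving -1.
  v8: a read changed (v6 0->-1; v6 0->-1) — executes, giving 1.

Note where the cutoff bites: v5 is checked, finds nothing changed, and keeps its cache.

5 computations run: v1, v2, v4, v6, v8.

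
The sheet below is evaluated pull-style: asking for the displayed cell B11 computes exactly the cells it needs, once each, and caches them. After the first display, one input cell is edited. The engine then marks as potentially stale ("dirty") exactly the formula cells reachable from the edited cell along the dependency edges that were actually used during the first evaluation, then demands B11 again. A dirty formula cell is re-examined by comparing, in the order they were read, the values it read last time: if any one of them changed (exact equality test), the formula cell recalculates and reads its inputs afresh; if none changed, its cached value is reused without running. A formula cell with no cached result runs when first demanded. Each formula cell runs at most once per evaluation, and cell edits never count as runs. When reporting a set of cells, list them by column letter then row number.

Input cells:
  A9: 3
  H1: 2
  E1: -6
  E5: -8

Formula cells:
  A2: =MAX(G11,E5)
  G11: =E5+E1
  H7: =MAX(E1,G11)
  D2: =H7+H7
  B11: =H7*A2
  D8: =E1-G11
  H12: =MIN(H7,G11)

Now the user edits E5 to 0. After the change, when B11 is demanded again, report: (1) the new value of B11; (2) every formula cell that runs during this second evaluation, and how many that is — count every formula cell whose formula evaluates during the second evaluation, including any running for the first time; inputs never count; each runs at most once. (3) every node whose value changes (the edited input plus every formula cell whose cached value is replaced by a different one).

First demand of the output computes:
  G11 = -8 + -6 = -14
  A2 = MAX(-14, -8) = -8
  H7 = MAX(-6, -14) = -6
  B11 = -6 * -8 = 48

After the edit, cleaning proceeds:
  G11: a read changed (E5 -8->0) — executes, giving -6.
  A2: a read changed (G11 -14->-6; E5 -8->0) — executes, giving 0.
  H7: a read changed (G11 -14->-6) — executes, giving -6 — identical to its old value.
  B11: a read changed (A2 -8->0) — executes, giving 0.

Demanding B11 again yields 0.
4 formula cells run: A2, B11, G11, H7.
The nodes whose values change: A2, B11, E5, G11.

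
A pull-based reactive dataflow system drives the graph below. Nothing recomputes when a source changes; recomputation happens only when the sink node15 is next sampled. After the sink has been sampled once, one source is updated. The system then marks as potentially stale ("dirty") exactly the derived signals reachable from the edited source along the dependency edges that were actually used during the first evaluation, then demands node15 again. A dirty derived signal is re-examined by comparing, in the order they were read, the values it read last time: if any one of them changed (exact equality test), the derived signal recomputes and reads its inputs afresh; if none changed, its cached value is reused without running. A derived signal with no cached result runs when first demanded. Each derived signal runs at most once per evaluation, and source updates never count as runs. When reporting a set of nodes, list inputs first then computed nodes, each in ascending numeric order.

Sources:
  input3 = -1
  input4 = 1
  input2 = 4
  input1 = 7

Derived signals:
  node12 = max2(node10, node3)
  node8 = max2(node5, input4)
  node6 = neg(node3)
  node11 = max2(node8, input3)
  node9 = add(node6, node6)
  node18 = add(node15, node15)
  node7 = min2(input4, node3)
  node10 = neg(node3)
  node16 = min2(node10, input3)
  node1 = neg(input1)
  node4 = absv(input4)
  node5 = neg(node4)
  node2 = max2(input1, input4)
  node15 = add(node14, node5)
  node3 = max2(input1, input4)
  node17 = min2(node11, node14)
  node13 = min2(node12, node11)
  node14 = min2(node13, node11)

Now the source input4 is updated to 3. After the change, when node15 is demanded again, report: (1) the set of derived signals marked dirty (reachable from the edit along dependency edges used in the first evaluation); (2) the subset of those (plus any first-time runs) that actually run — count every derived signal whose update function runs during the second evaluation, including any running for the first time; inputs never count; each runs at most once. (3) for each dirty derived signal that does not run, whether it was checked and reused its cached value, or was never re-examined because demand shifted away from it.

Marked dirty: node3, node4, node5, node8, node10, node11, node12, node13, node14, node15.
Derived signals that run: node3, node4, node5, node8, node11, node13, node14, node15 — 8 in total.
Checked but reused from cache: node10, node12.
Key observation: the cutoff stops propagation at node10 — its inputs' values are unchanged, so it reuses its cache.

First evaluation (everything demanded from the output):
  node3 = max2(7, 1) = 7
  node4 = absv(1) = 1
  node5 = neg(1) = -1
  node8 = max2(-1, 1) = 1
  node10 = neg(7) = -7
  node11 = max2(1, -1) = 1
  node12 = max2(-7, 7) = 7
  node13 = min2(7, 1) = 1
  node14 = min2(1, 1) = 1
  node15 = add(1, -1) = 0

Propagation after the edit:
  node3: runs — input4 1->3; result 7 (same value as before).
  node4: runs — input4 1->3; result 3.
  node5: runs — node4 1->3; result -3.
  node8: runs — node5 -1->-3; input4 1->3; result 3.
  node10: checked — values it read are unchanged (node3 unchanged); reused cached -7 without running.
  node11: runs — node8 1->3; result 3.
  node12: checked — values it read are unchanged (node10 unchanged, node3 unchanged); reused cached 7 without running.
  node13: runs — node11 1->3; result 3.
  node14: runs — node13 1->3; node11 1->3; result 3.
  node15: runs — node14 1->3; node5 -1->-3; result 0 (same value as before).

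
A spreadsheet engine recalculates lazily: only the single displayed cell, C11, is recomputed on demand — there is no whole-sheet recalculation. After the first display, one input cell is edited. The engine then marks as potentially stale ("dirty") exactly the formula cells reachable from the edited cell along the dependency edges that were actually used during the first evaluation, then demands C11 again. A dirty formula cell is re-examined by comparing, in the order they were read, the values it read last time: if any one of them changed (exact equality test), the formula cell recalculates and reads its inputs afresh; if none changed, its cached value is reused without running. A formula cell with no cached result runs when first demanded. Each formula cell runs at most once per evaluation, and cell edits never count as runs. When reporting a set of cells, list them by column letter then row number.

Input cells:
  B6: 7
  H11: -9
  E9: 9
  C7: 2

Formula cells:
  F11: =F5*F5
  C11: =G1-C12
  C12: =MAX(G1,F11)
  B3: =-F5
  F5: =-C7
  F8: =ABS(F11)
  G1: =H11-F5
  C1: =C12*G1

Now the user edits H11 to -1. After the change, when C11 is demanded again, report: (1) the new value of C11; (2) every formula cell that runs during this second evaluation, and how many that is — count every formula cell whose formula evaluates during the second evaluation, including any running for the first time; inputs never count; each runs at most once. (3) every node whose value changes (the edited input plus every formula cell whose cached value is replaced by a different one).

New value of C11: -3.
Formula cells that run: C11, C12, G1 — 3 in total.
Values that change: C11, G1, H11.

First evaluation (everything demanded from the output):
  F5 = -(2) = -2
  F11 = -2 * -2 = 4
  G1 = -9 - -2 = -7
  C12 = MAX(-7, 4) = 4
  C11 = -7 - 4 = -11

Propagation after the edit:
  G1: runs — H11 -9->-1; result 1.
  C12: runs — G1 -7->1; result 4 (same value as before).
  C11: runs — G1 -7->1; result -3.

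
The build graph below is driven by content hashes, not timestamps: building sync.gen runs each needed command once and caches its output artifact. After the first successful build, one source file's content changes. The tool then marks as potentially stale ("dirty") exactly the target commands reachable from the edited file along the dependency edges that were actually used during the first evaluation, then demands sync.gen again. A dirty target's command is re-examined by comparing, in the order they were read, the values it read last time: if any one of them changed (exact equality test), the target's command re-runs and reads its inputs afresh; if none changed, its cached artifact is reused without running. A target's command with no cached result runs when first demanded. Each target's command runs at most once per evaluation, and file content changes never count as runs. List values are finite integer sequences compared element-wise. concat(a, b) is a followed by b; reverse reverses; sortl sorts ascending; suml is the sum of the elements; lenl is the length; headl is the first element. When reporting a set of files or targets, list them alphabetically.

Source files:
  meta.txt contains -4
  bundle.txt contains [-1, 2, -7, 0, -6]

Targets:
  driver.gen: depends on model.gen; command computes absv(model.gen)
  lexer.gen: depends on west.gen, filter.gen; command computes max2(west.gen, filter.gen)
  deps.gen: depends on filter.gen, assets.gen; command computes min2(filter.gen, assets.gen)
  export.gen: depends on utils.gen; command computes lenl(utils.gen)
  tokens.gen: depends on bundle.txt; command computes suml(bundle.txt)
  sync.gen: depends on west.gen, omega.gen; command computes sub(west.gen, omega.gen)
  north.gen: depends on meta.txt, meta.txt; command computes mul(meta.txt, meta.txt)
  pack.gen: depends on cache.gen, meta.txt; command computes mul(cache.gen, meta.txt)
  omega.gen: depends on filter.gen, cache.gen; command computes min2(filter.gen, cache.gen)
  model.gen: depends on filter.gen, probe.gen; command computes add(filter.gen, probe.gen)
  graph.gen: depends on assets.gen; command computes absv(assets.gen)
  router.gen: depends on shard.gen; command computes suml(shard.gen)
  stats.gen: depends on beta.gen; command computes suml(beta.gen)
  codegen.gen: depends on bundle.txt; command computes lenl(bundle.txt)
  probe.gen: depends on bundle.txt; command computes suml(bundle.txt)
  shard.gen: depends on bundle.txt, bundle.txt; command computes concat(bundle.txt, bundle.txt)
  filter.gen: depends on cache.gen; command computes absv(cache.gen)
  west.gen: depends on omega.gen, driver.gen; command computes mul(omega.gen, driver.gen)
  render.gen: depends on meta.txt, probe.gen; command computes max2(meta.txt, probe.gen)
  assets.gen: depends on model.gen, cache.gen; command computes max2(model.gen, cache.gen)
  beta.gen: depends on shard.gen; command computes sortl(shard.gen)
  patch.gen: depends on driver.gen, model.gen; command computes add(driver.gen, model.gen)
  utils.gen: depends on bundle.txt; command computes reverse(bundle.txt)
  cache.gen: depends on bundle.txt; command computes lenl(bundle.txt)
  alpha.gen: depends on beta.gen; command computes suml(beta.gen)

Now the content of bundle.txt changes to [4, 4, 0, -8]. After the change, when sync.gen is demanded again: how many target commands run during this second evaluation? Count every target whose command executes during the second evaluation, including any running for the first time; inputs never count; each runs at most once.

Initial pass — values computed on the first demand:
  cache.gen = lenl([-1, 2, -7, 0, -6]) = 5
  filter.gen = absv(5) = 5
  omega.gen = min2(5, 5) = 5
  probe.gen = suml([-1, 2, -7, 0, -6]) = -12
  model.gen = add(5, -12) = -7
  driver.gen = absv(-7) = 7
  west.gen = mul(5, 7) = 35
  sync.gen = sub(35, 5) = 30

Second demand — change propagation:
  cache.gen: re-runs because bundle.txt [-1, 2, -7, 0, -6]->[4, 4, 0, -8]; new result 4.
  filter.gen: re-runs because cache.gen 5->4; new result 4.
  omega.gen: re-runs because filter.gen 5->4; cache.gen 5->4; new result 4.
  probe.gen: re-runs because bundle.txt [-1, 2, -7, 0, -6]->[4, 4, 0, -8]; new result 0.
  model.gen: re-runs because filter.gen 5->4; probe.gen -12->0; new result 4.
  driver.gen: re-runs because model.gen -7->4; new result 4.
  west.gen: re-runs because omega.gen 5->4; driver.gen 7->4; new result 16.
  sync.gen: re-runs because west.gen 35->16; omega.gen 5->4; new result 12.

Run set: cache.gen, driver.gen, filter.gen, model.gen, omega.gen, probe.gen, sync.gen, west.gen (8 run).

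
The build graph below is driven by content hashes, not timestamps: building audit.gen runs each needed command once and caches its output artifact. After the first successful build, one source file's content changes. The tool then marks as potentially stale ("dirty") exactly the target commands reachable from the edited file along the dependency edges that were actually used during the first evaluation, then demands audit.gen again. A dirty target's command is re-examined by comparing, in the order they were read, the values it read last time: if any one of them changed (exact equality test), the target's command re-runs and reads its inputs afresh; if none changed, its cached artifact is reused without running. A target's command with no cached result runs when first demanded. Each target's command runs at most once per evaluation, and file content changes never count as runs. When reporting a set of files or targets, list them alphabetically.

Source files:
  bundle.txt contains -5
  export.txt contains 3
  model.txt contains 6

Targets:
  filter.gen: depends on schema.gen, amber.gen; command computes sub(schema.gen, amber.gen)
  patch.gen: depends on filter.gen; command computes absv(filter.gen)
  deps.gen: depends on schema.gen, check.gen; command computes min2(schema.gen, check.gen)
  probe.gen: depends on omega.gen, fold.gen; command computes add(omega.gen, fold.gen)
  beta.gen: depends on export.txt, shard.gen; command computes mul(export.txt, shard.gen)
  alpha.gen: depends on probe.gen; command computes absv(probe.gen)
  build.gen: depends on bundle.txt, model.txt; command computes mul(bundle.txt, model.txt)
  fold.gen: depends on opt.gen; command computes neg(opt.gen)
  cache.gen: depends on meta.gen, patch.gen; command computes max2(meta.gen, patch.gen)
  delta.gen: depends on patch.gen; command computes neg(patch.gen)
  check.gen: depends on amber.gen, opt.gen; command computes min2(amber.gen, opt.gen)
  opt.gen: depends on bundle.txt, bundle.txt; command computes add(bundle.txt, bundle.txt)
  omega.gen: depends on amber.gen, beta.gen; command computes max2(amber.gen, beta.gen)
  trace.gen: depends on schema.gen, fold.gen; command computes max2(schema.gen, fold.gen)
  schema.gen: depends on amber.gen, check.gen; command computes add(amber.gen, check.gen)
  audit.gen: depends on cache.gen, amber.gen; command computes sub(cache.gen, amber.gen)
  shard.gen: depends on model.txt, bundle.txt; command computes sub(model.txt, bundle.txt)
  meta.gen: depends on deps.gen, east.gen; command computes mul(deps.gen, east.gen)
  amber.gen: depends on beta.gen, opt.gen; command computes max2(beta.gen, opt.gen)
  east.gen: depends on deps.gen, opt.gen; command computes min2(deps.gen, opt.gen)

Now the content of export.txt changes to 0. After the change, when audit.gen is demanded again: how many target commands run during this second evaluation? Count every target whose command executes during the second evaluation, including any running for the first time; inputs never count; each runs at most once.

Initial pass — values computed on the first demand:
  opt.gen = add(-5, -5) = -10
  shard.gen = sub(6, -5) = 11
  beta.gen = mul(3, 11) = 33
  amber.gen = max2(33, -10) = 33
  check.gen = min2(33, -10) = -10
  schema.gen = add(33, -10) = 23
  deps.gen = min2(23, -10) = -10
  east.gen = min2(-10, -10) = -10
  filter.gen = sub(23, 33) = -10
  meta.gen = mul(-10, -10) = 100
  patch.gen = absv(-10) = 10
  cache.gen = max2(100, 10) = 100
  audit.gen = sub(100, 33) = 67

Second demand — change propagation:
  beta.gen: re-runs because export.txt 3->0; new result 0.
  amber.gen: re-runs because beta.gen 33->0; new result 0.
  check.gen: re-runs because amber.gen 33->0; new result -10 (unchanged).
  schema.gen: re-runs because amber.gen 33->0; new result -10.
  deps.gen: re-runs because schema.gen 23->-10; new result -10 (unchanged).
  east.gen: re-examined; everything it read last time is the same (deps.gen unchanged, opt.gen unchanged) — cache -10 kept, no run.
  filter.gen: re-runs because schema.gen 23->-10; amber.gen 33->0; new result -10 (unchanged).
  meta.gen: re-examined; everything it read last time is the same (deps.gen unchanged, east.gen unchanged) — cache 100 kept, no run.
  patch.gen: re-examined; everything it read last time is the same (filter.gen unchanged) — cache 10 kept, no run.
  cache.gen: re-examined; everything it read last time is the same (meta.gen unchanged, patch.gen unchanged) — cache 100 kept, no run.
  audit.gen: re-runs because amber.gen 33->0; new result 100.

The important point: at east.gen every value read last time is unchanged, so the dirty flag clears without a run.

Run set: amber.gen, audit.gen, beta.gen, check.gen, deps.gen, filter.gen, schema.gen (7 run).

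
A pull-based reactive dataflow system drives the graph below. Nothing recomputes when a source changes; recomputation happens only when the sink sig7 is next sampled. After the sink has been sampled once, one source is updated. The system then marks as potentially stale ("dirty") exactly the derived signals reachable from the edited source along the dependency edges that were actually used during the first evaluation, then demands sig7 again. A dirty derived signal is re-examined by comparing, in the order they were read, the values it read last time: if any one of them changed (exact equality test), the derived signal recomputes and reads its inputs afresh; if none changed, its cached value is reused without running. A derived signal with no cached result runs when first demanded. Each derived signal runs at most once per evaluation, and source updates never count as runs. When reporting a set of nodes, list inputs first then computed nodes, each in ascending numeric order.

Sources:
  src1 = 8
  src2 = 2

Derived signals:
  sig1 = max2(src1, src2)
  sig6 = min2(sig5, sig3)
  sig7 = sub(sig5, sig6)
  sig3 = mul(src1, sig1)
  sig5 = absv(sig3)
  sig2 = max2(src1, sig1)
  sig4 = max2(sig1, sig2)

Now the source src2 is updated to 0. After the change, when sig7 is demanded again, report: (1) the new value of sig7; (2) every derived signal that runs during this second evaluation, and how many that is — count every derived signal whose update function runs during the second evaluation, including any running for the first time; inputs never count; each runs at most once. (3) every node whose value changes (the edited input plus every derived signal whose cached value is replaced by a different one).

First evaluation (everything demanded from the output):
  sig1 = max2(8, 2) = 8
  sig3 = mul(8, 8) = 64
  sig5 = absv(64) = 64
  sig6 = min2(64, 64) = 64
  sig7 = sub(64, 64) = 0

Propagation after the edit:
  sig1: runs — src2 2->0; result 8 (same value as before).
  sig3: checked — values it read are unchanged (src1 unchanged, sig1 unchanged); reused cached 64 without running.
  sig5: checked — values it read are unchanged (sig3 unchanged); reused cached 64 without running.
  sig6: checked — values it read are unchanged (sig5 unchanged, sig3 unchanged); reused cached 64 without running.
  sig7: checked — values it read are unchanged (sig5 unchanged, sig6 unchanged); reused cached 0 without running.

Key observation: the change is absorbed at sig1 — it re-runs but produces the same value, and the output's value is unchanged.

New value of sig7: 0.
Derived signals that run: sig1 — 1 in total.
Values that change: src2.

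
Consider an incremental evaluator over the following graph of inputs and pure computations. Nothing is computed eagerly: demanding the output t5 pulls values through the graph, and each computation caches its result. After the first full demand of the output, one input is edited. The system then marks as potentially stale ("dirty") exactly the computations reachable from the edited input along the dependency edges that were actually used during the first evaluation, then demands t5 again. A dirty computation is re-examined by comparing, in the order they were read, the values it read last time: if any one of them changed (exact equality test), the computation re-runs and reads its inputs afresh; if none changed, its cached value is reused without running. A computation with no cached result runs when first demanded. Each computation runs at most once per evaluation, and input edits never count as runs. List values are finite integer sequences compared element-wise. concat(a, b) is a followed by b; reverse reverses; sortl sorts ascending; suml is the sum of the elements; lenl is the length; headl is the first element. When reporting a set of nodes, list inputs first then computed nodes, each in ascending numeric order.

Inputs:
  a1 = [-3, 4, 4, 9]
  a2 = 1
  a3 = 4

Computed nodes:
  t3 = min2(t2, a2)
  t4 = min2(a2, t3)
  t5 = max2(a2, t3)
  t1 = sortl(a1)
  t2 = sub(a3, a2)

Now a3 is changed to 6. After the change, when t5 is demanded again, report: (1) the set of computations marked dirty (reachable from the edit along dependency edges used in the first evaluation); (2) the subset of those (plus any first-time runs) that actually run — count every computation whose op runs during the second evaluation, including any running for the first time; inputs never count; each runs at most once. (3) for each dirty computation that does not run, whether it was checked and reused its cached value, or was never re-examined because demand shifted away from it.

Dirty set: t2, t3, t5.
Run set: t2, t3 (2 run).
Re-examined without running (cache reused): t5.
The important point: t3 recomputes to an identical value, and the output ends up unchanged.

Initial pass — values computed on the first demand:
  t2 = sub(4, 1) = 3
  t3 = min2(3, 1) = 1
  t5 = max2(1, 1) = 1

Second demand — change propagation:
  t2: re-runs because a3 4->6; new result 5.
  t3: re-runs because t2 3->5; new result 1 (unchanged).
  t5: re-examined; everything it read last time is the same (a2 unchanged, t3 unchanged) — cache 1 kept, no run.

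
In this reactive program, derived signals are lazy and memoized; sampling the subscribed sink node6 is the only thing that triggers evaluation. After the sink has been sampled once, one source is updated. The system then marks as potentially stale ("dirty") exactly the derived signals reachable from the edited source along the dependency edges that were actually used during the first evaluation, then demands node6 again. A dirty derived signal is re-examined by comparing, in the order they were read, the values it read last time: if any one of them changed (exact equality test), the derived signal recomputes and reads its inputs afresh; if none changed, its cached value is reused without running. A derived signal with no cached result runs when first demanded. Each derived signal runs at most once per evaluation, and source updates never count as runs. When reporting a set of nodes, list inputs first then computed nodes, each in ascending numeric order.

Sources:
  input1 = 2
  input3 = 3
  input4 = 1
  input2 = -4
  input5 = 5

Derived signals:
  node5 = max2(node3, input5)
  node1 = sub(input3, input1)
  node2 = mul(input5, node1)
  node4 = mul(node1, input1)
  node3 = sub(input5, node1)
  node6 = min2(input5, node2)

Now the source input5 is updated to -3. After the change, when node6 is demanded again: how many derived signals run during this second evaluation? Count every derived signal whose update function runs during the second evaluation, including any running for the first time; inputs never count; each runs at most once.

First demand of the output computes:
  node1 = sub(3, 2) = 1
  node2 = mul(5, 1) = 5
  node6 = min2(5, 5) = 5

After the edit, cleaning proceeds:
  node2: a read changed (input5 5->-3) — executes, giving -3.
  node6: a read changed (input5 5->-3; node2 5->-3) — executes, giving -3.

2 derived signals run: node2, node6.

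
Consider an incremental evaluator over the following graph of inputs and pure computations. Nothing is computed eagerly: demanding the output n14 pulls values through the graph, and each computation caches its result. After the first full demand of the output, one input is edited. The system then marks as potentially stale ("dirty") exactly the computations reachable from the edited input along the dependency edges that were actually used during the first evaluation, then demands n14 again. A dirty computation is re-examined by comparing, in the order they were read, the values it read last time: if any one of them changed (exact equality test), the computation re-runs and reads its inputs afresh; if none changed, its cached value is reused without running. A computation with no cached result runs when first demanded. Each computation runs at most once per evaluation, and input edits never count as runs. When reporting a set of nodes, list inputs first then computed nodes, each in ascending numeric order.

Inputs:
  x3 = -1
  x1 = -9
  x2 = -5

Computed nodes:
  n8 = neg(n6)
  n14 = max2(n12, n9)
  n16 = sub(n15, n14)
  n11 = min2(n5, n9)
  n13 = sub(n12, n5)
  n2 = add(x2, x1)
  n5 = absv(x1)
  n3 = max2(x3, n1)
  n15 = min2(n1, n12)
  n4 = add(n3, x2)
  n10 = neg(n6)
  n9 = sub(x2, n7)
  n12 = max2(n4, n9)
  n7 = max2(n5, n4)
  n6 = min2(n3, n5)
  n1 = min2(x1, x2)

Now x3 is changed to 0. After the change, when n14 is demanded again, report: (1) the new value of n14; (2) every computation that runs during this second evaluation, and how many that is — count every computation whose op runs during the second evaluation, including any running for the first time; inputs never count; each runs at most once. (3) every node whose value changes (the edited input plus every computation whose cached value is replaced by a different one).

Initial pass — values computed on the first demand:
  n1 = min2(-9, -5) = -9
  n3 = max2(-1, -9) = -1
  n4 = add(-1, -5) = -6
  n5 = absv(-9) = 9
  n7 = max2(9, -6) = 9
  n9 = sub(-5, 9) = -14
  n12 = max2(-6, -14) = -6
  n14 = max2(-6, -14) = -6

Second demand — change propagation:
  n3: re-runs because x3 -1->0; new result 0.
  n4: re-runs because n3 -1->0; new result -5.
  n7: re-runs because n4 -6->-5; new result 9 (unchanged).
  n9: re-examined; everything it read last time is the same (x2 unchanged, n7 unchanged) — cache -14 kept, no run.
  n12: re-runs because n4 -6->-5; new result -5.
  n14: re-runs because n12 -6->-5; new result -5.

The important point: at n9 every value read last time is unchanged, so the dirty flag clears without a run.

n14 now evaluates to -5.
Run set: n3, n4, n7, n12, n14 (5 run).
Changed values: x3, n3, n4, n12, n14.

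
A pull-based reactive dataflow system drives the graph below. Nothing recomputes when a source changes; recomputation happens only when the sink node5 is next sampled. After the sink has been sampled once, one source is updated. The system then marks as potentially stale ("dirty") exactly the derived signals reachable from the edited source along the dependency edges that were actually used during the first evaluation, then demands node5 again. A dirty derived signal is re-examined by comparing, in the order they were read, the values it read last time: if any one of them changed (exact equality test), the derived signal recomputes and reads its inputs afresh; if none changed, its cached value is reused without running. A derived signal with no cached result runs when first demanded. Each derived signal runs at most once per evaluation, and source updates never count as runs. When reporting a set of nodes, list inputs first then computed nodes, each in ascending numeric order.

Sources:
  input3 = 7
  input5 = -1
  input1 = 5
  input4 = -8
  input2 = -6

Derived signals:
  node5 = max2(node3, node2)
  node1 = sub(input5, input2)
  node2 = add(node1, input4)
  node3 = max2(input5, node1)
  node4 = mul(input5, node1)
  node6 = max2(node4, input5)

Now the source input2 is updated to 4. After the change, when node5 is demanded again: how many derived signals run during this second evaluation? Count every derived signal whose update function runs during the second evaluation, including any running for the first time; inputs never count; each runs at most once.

Derived signals that run: node1, node2, node3, node5 — 4 in total.

First evaluation (everything demanded from the output):
  node1 = sub(-1, -6) = 5
  node2 = add(5, -8) = -3
  node3 = max2(-1, 5) = 5
  node5 = max2(5, -3) = 5

Propagation after the edit:
  node1: runs — input2 -6->4; result -5.
  node2: runs — node1 5->-5; result -13.
  node3: runs — node1 5->-5; result -1.
  node5: runs — node3 5->-1; node2 -3->-13; result -1.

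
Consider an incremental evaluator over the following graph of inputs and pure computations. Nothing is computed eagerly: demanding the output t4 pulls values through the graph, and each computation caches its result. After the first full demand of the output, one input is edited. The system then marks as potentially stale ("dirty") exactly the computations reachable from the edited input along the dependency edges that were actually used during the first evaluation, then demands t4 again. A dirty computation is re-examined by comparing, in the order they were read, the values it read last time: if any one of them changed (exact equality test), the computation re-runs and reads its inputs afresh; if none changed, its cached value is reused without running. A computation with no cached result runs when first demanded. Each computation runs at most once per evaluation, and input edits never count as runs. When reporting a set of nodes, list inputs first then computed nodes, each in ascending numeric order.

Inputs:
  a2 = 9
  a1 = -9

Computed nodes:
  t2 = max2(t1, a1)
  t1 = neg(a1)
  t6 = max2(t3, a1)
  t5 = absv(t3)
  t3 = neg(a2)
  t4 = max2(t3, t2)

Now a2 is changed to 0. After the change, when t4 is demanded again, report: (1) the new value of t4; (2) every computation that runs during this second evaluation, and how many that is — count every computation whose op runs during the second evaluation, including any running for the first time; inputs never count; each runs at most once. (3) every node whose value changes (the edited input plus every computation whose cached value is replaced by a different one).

t4 now evaluates to 9.
Run set: t3, t4 (2 run).
Changed values: a2, t3.

Initial pass — values computed on the first demand:
  t1 = neg(-9) = 9
  t2 = max2(9, -9) = 9
  t3 = neg(9) = -9
  t4 = max2(-9, 9) = 9

Second demand — change propagation:
  t3: re-runs because a2 9->0; new result 0.
  t4: re-runs because t3 -9->0; new result 9 (unchanged).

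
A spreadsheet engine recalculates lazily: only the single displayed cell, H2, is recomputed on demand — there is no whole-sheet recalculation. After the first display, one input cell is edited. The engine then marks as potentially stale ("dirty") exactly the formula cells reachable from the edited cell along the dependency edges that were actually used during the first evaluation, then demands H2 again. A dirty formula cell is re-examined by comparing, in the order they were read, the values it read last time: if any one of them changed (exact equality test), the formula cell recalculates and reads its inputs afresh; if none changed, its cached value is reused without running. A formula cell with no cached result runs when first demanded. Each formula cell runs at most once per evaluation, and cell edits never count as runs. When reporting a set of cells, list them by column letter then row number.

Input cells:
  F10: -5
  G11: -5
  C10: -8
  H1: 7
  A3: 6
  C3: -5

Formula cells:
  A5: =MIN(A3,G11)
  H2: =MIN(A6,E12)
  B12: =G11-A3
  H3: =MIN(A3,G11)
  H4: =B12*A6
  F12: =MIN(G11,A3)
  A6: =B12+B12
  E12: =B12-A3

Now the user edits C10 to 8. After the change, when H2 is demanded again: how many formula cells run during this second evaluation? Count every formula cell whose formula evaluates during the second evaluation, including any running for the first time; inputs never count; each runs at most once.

First evaluation (everything demanded from the output):
  B12 = -5 - 6 = -11
  A6 = -11 + -11 = -22
  E12 = -11 - 6 = -17
  H2 = MIN(-22, -17) = -22

Propagation after the edit:
  C10 feeds no computation that the output demands — nothing is marked dirty and nothing runs.

Key observation: C10 is never demanded by the output, so the edit triggers no recomputation at all.

Formula cells that run: none — 0 in total.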